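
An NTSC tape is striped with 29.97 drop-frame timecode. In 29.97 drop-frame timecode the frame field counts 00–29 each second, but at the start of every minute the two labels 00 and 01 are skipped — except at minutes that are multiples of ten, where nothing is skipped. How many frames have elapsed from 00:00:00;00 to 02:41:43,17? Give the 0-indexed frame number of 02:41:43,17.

Complete 10-minute blocks: 16, each 17982 frames → 287712.
Remaining 1 whole minute in the current block: 1800 + 0 × 1798 = 1800 frames.
Within the current minute: 43 × 30 + 17 − 2 = 1305 (labels ;00/;01 skipped at this minute). Total = 287712 + 1800 + 1305 = 290817.

290817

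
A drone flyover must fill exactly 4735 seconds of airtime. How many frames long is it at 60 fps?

284100 frames

Frames = 4735 × 60 = 284100.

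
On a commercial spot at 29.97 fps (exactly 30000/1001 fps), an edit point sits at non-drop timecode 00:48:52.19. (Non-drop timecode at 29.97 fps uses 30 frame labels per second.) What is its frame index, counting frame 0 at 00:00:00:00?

Total seconds to the label: (0 × 3600 + 48 × 60 + 52) = 2932.
Frame index = 2932 × 30 + 19 = 87979.

87979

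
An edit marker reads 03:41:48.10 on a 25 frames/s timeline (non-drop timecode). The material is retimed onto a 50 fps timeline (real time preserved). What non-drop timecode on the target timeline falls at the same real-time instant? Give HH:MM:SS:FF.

Source frame index: (3×3600 + 41×60 + 48) × 25 + 10 = 332710.
Real time: 332710 / (25) = 66542/5 s.
Target frame: (66542/5) × (50) = 665420.
At 50 labels/s: frame 665420 → 03:41:48:20.

03:41:48:20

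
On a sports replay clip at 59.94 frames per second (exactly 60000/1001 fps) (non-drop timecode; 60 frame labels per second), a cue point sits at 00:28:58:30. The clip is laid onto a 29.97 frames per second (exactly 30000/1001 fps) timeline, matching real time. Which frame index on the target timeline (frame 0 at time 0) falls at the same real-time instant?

frame 52155

Source frame index: (0×3600 + 28×60 + 58) × 60 + 30 = 104310.
Real time: 104310 / (60000/1001) = 3480477/2000 s.
Target frame: (3480477/2000) × (30000/1001) = 52155.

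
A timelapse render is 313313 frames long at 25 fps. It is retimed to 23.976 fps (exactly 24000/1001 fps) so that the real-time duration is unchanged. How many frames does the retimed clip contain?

300480 frames

Target frames = source frames × (target rate / source rate) = 313313 × (24000/1001)/(25) = 313313 × 960/1001 = 300480.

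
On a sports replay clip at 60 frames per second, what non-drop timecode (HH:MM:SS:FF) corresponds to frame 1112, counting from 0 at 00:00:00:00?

1112 ÷ 60 = 18 full seconds, remainder 32 frames.
18 s = 0 h 0 min 18 s.
Timecode: 00:00:18:32.

00:00:18:32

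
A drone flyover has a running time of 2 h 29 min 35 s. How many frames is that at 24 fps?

2 h 29 min 35 s = 8975 s.
Frames = 8975 × 24 = 215400.

215400 frames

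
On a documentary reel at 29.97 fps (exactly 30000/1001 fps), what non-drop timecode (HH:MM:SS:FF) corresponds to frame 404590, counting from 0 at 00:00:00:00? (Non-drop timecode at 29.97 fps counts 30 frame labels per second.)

404590 ÷ 30 = 13486 full seconds, remainder 10 frames.
13486 s = 3 h 44 min 46 s.
Timecode: 03:44:46:10.

03:44:46:10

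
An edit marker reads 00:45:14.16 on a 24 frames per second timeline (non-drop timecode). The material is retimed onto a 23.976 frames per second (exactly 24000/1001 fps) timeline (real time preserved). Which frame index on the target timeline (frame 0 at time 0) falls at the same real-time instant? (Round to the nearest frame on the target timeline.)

Source frame index: (0×3600 + 45×60 + 14) × 24 + 16 = 65152.
Real time: 65152 / (24) = 8144/3 s.
Target frame: (8144/3) × (24000/1001) = 65152000/1001 ≈ 65086.913 → 65087.

frame 65087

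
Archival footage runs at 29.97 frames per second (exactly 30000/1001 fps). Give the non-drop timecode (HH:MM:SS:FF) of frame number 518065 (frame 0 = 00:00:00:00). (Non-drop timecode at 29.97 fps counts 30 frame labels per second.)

04:47:48:25

518065 ÷ 30 = 17268 full seconds, remainder 25 frames.
17268 s = 4 h 47 min 48 s.
Timecode: 04:47:48:25.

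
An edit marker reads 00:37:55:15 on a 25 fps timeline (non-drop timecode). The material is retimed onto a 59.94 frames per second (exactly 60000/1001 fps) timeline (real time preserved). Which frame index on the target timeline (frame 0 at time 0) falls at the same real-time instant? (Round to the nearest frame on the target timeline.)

frame 136400

Source frame index: (0×3600 + 37×60 + 55) × 25 + 15 = 56890.
Real time: 56890 / (25) = 11378/5 s.
Target frame: (11378/5) × (60000/1001) = 136536000/1001 ≈ 136399.600 → 136400.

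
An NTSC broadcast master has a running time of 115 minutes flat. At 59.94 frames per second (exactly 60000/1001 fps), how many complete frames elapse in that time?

413586 frames

115 min = 6900 s.
Frames = 6900 × 60000/1001 = 414000000/1001 ≈ 413586.4136.
Complete frames: 413586.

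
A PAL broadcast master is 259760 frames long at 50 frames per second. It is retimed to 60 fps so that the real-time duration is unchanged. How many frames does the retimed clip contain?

311712 frames

Target frames = source frames × (target rate / source rate) = 259760 × (60)/(50) = 259760 × 6/5 = 311712.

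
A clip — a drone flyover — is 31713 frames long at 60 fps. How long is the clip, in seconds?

528.55 seconds

Running time = 31713 / (60) = 528.55 s.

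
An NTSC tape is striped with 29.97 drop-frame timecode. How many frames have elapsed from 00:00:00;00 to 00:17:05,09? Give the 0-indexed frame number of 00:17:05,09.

30727

Complete 10-minute blocks: 1, each 17982 frames → 17982.
Remaining 7 whole minutes in the current block: 1800 + 6 × 1798 = 12588 frames.
Within the current minute: 5 × 30 + 9 − 2 = 157 (labels ;00/;01 skipped at this minute). Total = 17982 + 12588 + 157 = 30727.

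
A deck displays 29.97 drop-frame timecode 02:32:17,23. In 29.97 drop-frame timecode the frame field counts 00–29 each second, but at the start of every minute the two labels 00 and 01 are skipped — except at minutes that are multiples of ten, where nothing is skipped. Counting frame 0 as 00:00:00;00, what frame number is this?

Complete 10-minute blocks: 15, each 17982 frames → 269730.
Remaining 2 whole minutes in the current block: 1800 + 1 × 1798 = 3598 frames.
Within the current minute: 17 × 30 + 23 − 2 = 531 (labels ;00/;01 skipped at this minute). Total = 269730 + 3598 + 531 = 273859.

273859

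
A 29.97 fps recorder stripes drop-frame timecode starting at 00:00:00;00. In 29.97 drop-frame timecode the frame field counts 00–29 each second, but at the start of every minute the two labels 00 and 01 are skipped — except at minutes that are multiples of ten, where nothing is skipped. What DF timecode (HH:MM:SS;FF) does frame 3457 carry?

00:01:55;09

Ten DF minutes hold 17982 frames, so frame 3457 lies in block 0 (frames 0–17981) with 3457 frames into that block.
The block's first minute is 1800 frames and the rest 1798 each; 3457 frames reaches minute 1, so 0 × 18 + 1 × 2 = 2 labels have been skipped so far.
Adding those back, label number 3457 + 2 = 3459 at 30 labels/s is 115 s + 9 f = 0 h 1 min 55 s frame 9, i.e. 00:01:55;09.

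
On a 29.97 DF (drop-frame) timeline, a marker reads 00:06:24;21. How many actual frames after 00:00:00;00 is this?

As if non-drop at 30 labels/s: (0 × 3600 + 6 × 60 + 24) × 30 + 21 = 11541.
Minute boundaries passed: 6; those not divisible by 10: 6 − 0 = 6; dropped labels = 2 × 6 = 12.
Actual frame index = 11541 − 12 = 11529.

11529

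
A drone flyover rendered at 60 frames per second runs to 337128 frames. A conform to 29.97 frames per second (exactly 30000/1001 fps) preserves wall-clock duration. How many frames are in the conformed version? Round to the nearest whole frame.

168396 frames

Frames at target rate = 337128 × (30000/1001) / (60) = 15324000/91 ≈ 168395.604.
Nearest whole frame: 168396.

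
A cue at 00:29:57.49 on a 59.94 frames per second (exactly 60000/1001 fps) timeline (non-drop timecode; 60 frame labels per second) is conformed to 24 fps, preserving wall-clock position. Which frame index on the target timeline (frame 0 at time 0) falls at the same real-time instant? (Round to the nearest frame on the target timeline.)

frame 43191

Source frame index: (0×3600 + 29×60 + 57) × 60 + 49 = 107869.
Real time: 107869 / (60000/1001) = 107976869/60000 s.
Target frame: (107976869/60000) × (24) = 107976869/2500 ≈ 43190.748 → 43191.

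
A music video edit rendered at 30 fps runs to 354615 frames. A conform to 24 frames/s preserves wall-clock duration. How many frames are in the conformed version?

Target frames = source frames × (target rate / source rate) = 354615 × (24)/(30) = 354615 × 4/5 = 283692.

283692 frames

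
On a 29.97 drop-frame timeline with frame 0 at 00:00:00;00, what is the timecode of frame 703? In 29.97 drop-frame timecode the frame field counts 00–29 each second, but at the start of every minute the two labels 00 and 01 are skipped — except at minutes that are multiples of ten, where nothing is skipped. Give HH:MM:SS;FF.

Each 10-minute DF block holds 10 × 60 × 30 − 9 × 2 = 17982 frames. 703 ÷ 17982 → 0 full blocks, remainder 703.
Within the partial block the first minute is 1800 frames and each further minute 1798, so 0 further minute boundaries passed. Total skipped labels = 18 × 0 + 2 × 0 = 0.
Non-drop label index = 703 + 0 = 703; at 30 labels/s that is 00:00:23:13, i.e. DF 00:00:23;13.

00:00:23;13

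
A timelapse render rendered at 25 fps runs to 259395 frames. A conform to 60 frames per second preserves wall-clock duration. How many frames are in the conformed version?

Target frames = source frames × (target rate / source rate) = 259395 × (60)/(25) = 259395 × 12/5 = 622548.

622548 frames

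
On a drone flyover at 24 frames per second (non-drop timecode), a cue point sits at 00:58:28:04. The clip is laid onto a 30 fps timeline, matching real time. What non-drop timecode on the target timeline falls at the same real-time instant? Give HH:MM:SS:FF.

Source frame index: (0×3600 + 58×60 + 28) × 24 + 4 = 84196.
Real time: 84196 / (24) = 21049/6 s.
Target frame: (21049/6) × (30) = 105245.
At 30 labels/s: frame 105245 → 00:58:28:05.

00:58:28:05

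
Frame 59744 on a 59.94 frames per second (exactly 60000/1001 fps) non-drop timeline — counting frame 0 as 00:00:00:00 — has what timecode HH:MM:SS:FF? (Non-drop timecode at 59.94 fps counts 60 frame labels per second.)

59744 ÷ 60 = 995 full seconds, remainder 44 frames.
995 s = 0 h 16 min 35 s.
Timecode: 00:16:35:44.

00:16:35:44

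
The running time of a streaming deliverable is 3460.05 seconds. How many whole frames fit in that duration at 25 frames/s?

Frames = 3460.05 × 25 = 346005/4 ≈ 86501.2500.
Complete frames: 86501.

86501 frames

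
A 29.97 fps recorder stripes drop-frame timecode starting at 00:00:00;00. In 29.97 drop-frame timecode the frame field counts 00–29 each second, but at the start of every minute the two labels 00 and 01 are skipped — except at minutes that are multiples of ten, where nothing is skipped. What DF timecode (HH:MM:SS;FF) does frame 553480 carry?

Ten DF minutes hold 17982 frames, so frame 553480 lies in block 30 (frames 539460–557441) with 14020 frames into that block.
The block's first minute is 1800 frames and the rest 1798 each; 14020 frames reaches minute 7, so 30 × 18 + 7 × 2 = 554 labels have been skipped so far.
Adding those back, label number 553480 + 554 = 554034 at 30 labels/s is 18467 s + 24 f = 5 h 7 min 47 s frame 24, i.e. 05:07:47;24.

05:07:47;24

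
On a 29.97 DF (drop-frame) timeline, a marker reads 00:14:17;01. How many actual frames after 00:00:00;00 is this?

25685

Complete 10-minute blocks: 1, each 17982 frames → 17982.
Remaining 4 whole minutes in the current block: 1800 + 3 × 1798 = 7194 frames.
Within the current minute: 17 × 30 + 1 − 2 = 509 (labels ;00/;01 skipped at this minute). Total = 17982 + 7194 + 509 = 25685.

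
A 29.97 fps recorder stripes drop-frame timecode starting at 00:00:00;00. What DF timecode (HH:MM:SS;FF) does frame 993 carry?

00:00:33;03

Each 10-minute DF block holds 10 × 60 × 30 − 9 × 2 = 17982 frames. 993 ÷ 17982 → 0 full blocks, remainder 993.
Within the partial block the first minute is 1800 frames and each further minute 1798, so 0 further minute boundaries passed. Total skipped labels = 18 × 0 + 2 × 0 = 0.
Non-drop label index = 993 + 0 = 993; at 30 labels/s that is 00:00:33:03, i.e. DF 00:00:33;03.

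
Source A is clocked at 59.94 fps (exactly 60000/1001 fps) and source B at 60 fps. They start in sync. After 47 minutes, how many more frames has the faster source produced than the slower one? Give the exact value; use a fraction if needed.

47 min = 2820 s.
A emits 60000/1001 × 2820 = 169200000/1001 frames; B emits 60 × 2820 = 169200.
Difference = 169200/1001 frames (≈ 169.0310); B is ahead of A.

169200/1001 frames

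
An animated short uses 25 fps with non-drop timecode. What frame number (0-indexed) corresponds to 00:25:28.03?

38203

Total seconds to the label: (0 × 3600 + 25 × 60 + 28) = 1528.
Frame index = 1528 × 25 + 3 = 38203.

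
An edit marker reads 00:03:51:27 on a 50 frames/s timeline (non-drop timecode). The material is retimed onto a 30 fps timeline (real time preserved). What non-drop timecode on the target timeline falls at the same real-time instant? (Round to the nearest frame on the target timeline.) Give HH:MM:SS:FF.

Source frame index: (0×3600 + 3×60 + 51) × 50 + 27 = 11577.
Real time: 11577 / (50) = 11577/50 s.
Target frame: (11577/50) × (30) = 34731/5 ≈ 6946.200 → 6946.
At 30 labels/s: frame 6946 → 00:03:51:16.

00:03:51:16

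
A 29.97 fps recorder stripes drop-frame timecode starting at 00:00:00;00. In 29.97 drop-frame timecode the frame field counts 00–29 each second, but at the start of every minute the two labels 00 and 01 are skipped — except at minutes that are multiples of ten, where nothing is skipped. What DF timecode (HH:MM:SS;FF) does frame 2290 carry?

00:01:16;12

Each 10-minute DF block holds 10 × 60 × 30 − 9 × 2 = 17982 frames. 2290 ÷ 17982 → 0 full blocks, remainder 2290.
Within the partial block the first minute is 1800 frames and each further minute 1798, so 1 further minute boundary passed. Total skipped labels = 18 × 0 + 2 × 1 = 2.
Non-drop label index = 2290 + 2 = 2292; at 30 labels/s that is 00:01:16:12, i.e. DF 00:01:16;12.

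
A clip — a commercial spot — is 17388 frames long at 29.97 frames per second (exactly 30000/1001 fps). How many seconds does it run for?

580.1796 seconds

Running time = 17388 / (30000/1001) = 580.1796 s.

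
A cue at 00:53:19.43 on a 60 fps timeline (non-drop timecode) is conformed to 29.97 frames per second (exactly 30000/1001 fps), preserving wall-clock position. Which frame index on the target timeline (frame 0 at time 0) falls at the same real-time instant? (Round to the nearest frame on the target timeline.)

Source frame index: (0×3600 + 53×60 + 19) × 60 + 43 = 191983.
Real time: 191983 / (60) = 191983/60 s.
Target frame: (191983/60) × (30000/1001) = 8726500/91 ≈ 95895.604 → 95896.

frame 95896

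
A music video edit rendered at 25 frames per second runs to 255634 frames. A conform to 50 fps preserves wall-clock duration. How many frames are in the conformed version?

511268 frames

Frames at target rate = 255634 × (50) / (25) = 511268.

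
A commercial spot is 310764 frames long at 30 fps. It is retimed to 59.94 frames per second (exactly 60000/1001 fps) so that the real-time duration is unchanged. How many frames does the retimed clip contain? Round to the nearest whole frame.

Frames at target rate = 310764 × (60000/1001) / (30) = 621528000/1001 ≈ 620907.093.
Nearest whole frame: 620907.

620907 frames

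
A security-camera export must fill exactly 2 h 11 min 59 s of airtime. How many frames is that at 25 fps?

2 h 11 min 59 s = 7919 s.
Frames = 7919 × 25 = 197975.

197975 frames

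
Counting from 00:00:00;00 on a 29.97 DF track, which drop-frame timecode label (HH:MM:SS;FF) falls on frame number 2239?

Ten DF minutes hold 17982 frames, so frame 2239 lies in block 0 (frames 0–17981) with 2239 frames into that block.
The block's first minute is 1800 frames and the rest 1798 each; 2239 frames reaches minute 1, so 0 × 18 + 1 × 2 = 2 labels have been skipped so far.
Adding those back, label number 2239 + 2 = 2241 at 30 labels/s is 74 s + 21 f = 0 h 1 min 14 s frame 21, i.e. 00:01:14;21.

00:01:14;21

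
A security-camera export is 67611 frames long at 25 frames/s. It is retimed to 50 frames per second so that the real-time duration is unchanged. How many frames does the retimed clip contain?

Frames at target rate = 67611 × (50) / (25) = 135222.

135222 frames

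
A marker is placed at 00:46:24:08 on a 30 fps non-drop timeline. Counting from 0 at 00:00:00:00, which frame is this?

frame 83528

Total seconds to the label: (0 × 3600 + 46 × 60 + 24) = 2784.
Frame index = 2784 × 30 + 8 = 83528.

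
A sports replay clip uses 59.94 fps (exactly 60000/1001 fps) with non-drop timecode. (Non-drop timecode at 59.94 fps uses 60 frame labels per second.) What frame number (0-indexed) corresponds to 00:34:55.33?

Total seconds to the label: (0 × 3600 + 34 × 60 + 55) = 2095.
Frame index = 2095 × 60 + 33 = 125733.

125733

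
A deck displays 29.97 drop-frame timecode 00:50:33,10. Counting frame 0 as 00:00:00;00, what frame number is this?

As if non-drop at 30 labels/s: (0 × 3600 + 50 × 60 + 33) × 30 + 10 = 91000.
Minute boundaries passed: 50; those not divisible by 10: 50 − 5 = 45; dropped labels = 2 × 45 = 90.
Actual frame index = 91000 − 90 = 90910.

90910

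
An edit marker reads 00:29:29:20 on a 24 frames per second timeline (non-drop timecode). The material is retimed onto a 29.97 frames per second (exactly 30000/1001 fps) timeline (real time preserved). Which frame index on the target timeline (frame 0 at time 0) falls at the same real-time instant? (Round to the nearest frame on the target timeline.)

Source frame index: (0×3600 + 29×60 + 29) × 24 + 20 = 42476.
Real time: 42476 / (24) = 10619/6 s.
Target frame: (10619/6) × (30000/1001) = 7585000/143 ≈ 53041.958 → 53042.

frame 53042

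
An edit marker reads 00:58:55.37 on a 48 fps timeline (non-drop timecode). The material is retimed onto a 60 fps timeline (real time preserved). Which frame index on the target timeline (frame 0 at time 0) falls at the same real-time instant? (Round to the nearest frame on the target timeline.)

frame 212146

Source frame index: (0×3600 + 58×60 + 55) × 48 + 37 = 169717.
Real time: 169717 / (48) = 169717/48 s.
Target frame: (169717/48) × (60) = 848585/4 ≈ 212146.250 → 212146.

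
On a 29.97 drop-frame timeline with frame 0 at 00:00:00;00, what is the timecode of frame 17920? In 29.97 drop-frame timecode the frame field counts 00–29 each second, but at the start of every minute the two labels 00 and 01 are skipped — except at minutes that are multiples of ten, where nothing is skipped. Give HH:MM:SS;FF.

Ten DF minutes hold 17982 frames, so frame 17920 lies in block 0 (frames 0–17981) with 17920 frames into that block.
The block's first minute is 1800 frames and the rest 1798 each; 17920 frames reaches minute 9, so 0 × 18 + 9 × 2 = 18 labels have been skipped so far.
Adding those back, label number 17920 + 18 = 17938 at 30 labels/s is 597 s + 28 f = 0 h 9 min 57 s frame 28, i.e. 00:09:57;28.

00:09:57;28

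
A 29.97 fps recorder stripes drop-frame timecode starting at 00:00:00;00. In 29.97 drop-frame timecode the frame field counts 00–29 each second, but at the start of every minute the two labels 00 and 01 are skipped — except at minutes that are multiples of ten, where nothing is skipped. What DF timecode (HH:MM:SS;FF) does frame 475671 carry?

04:24:31;17

Ten DF minutes hold 17982 frames, so frame 475671 lies in block 26 (frames 467532–485513) with 8139 frames into that block.
The block's first minute is 1800 frames and the rest 1798 each; 8139 frames reaches minute 4, so 26 × 18 + 4 × 2 = 476 labels have been skipped so far.
Adding those back, label number 475671 + 476 = 476147 at 30 labels/s is 15871 s + 17 f = 4 h 24 min 31 s frame 17, i.e. 04:24:31;17.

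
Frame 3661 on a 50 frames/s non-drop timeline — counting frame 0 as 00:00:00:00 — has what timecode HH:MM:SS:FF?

3661 ÷ 50 = 73 full seconds, remainder 11 frames.
73 s = 0 h 1 min 13 s.
Timecode: 00:01:13:11.

00:01:13:11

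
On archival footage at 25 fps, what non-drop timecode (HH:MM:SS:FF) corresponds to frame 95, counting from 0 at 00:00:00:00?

95 ÷ 25 = 3 full seconds, remainder 20 frames.
3 s = 0 h 0 min 3 s.
Timecode: 00:00:03:20.

00:00:03:20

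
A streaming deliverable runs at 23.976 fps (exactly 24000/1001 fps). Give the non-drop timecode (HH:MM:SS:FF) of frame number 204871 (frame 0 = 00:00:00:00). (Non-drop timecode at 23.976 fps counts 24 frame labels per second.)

204871 ÷ 24 = 8536 full seconds, remainder 7 frames.
8536 s = 2 h 22 min 16 s.
Timecode: 02:22:16:07.

02:22:16:07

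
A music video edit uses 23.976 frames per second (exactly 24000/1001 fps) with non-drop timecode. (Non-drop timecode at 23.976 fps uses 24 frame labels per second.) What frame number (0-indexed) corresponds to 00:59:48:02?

86114

Total seconds to the label: (0 × 3600 + 59 × 60 + 48) = 3588.
Frame index = 3588 × 24 + 2 = 86114.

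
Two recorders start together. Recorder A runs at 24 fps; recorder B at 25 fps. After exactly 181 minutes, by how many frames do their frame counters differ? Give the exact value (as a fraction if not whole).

10860 frames

181 min = 10860 s.
A emits 24 × 10860 = 260640 frames; B emits 25 × 10860 = 271500.
Difference = 10860 frames; B is ahead of A.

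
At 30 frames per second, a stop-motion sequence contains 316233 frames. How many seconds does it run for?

Running time = 316233 / (30) = 10541.1 s.

10541.1 seconds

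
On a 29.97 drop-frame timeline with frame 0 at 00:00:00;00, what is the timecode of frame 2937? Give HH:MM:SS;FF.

00:01:37;29

Each 10-minute DF block holds 10 × 60 × 30 − 9 × 2 = 17982 frames. 2937 ÷ 17982 → 0 full blocks, remainder 2937.
Within the partial block the first minute is 1800 frames and each further minute 1798, so 1 further minute boundary passed. Total skipped labels = 18 × 0 + 2 × 1 = 2.
Non-drop label index = 2937 + 2 = 2939; at 30 labels/s that is 00:01:37:29, i.e. DF 00:01:37;29.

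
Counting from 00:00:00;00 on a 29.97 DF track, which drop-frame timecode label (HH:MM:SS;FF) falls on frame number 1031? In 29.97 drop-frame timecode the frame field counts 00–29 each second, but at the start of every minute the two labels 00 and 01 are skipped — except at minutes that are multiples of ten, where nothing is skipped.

Each 10-minute DF block holds 10 × 60 × 30 − 9 × 2 = 17982 frames. 1031 ÷ 17982 → 0 full blocks, remainder 1031.
Within the partial block the first minute is 1800 frames and each further minute 1798, so 0 further minute boundaries passed. Total skipped labels = 18 × 0 + 2 × 0 = 0.
Non-drop label index = 1031 + 0 = 1031; at 30 labels/s that is 00:00:34:11, i.e. DF 00:00:34;11.

00:00:34;11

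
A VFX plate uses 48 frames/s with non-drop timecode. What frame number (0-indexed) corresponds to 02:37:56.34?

Total seconds to the label: (2 × 3600 + 37 × 60 + 56) = 9476.
Frame index = 9476 × 48 + 34 = 454882.

454882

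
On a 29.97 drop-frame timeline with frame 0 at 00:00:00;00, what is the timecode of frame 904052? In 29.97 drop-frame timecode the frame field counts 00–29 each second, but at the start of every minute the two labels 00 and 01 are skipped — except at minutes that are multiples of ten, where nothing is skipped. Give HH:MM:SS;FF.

Each 10-minute DF block holds 10 × 60 × 30 − 9 × 2 = 17982 frames. 904052 ÷ 17982 → 50 full blocks, remainder 4952.
Within the partial block the first minute is 1800 frames and each further minute 1798, so 2 further minute boundaries passed. Total skipped labels = 18 × 50 + 2 × 2 = 904.
Non-drop label index = 904052 + 904 = 904956; at 30 labels/s that is 08:22:45:06, i.e. DF 08:22:45;06.

08:22:45;06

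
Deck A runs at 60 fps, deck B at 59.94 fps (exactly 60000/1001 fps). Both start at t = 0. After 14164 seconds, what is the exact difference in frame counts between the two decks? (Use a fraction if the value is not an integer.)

849840/1001 frames

A emits 60 × 14164 = 849840 frames; B emits 60000/1001 × 14164 = 849840000/1001.
Difference = 849840/1001 frames (≈ 848.9910); B is behind A.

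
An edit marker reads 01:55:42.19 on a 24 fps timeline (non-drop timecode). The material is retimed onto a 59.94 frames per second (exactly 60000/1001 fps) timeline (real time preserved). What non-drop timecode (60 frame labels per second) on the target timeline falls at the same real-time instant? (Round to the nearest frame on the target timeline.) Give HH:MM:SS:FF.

Source frame index: (1×3600 + 55×60 + 42) × 24 + 19 = 166627.
Real time: 166627 / (24) = 166627/24 s.
Target frame: (166627/24) × (60000/1001) = 416567500/1001 ≈ 416151.349 → 416151.
At 60 labels/s: frame 416151 → 01:55:35:51.

01:55:35:51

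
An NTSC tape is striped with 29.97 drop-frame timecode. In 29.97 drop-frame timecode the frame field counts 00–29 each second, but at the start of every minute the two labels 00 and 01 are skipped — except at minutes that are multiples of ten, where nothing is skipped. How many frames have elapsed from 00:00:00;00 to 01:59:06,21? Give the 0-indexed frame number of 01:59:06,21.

As if non-drop at 30 labels/s: (1 × 3600 + 59 × 60 + 6) × 30 + 21 = 214401.
Minute boundaries passed: 119; those not divisible by 10: 119 − 11 = 108; dropped labels = 2 × 108 = 216.
Actual frame index = 214401 − 216 = 214185.

214185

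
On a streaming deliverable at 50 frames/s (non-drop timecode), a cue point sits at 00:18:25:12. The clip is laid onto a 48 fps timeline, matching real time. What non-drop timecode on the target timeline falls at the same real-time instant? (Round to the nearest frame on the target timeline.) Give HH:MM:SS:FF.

00:18:25:12

Source frame index: (0×3600 + 18×60 + 25) × 50 + 12 = 55262.
Real time: 55262 / (50) = 27631/25 s.
Target frame: (27631/25) × (48) = 1326288/25 ≈ 53051.520 → 53052.
At 48 labels/s: frame 53052 → 00:18:25:12.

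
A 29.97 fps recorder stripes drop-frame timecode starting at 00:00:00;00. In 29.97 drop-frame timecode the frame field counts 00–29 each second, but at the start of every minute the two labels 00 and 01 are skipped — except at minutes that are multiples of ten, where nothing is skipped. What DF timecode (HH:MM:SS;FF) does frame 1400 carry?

Ten DF minutes hold 17982 frames, so frame 1400 lies in block 0 (frames 0–17981) with 1400 frames into that block.
The block's first minute is 1800 frames and the rest 1798 each; 1400 frames reaches minute 0, so 0 × 18 + 0 × 2 = 0 labels have been skipped so far.
Adding those back, label number 1400 + 0 = 1400 at 30 labels/s is 46 s + 20 f = 0 h 0 min 46 s frame 20, i.e. 00:00:46;20.

00:00:46;20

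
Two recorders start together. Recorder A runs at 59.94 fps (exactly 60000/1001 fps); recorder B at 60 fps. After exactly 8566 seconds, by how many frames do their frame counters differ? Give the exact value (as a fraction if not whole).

A emits 60000/1001 × 8566 = 513960000/1001 frames; B emits 60 × 8566 = 513960.
Difference = 513960/1001 frames (≈ 513.4466); B is ahead of A.

513960/1001 frames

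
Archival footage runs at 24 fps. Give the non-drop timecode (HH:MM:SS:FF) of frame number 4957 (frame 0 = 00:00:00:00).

4957 ÷ 24 = 206 full seconds, remainder 13 frames.
206 s = 0 h 3 min 26 s.
Timecode: 00:03:26:13.

00:03:26:13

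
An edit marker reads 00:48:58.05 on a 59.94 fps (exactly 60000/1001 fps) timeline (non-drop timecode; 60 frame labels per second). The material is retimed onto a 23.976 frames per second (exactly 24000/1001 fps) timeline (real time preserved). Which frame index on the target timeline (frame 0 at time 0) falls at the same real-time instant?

frame 70514

Source frame index: (0×3600 + 48×60 + 58) × 60 + 5 = 176285.
Real time: 176285 / (60000/1001) = 35292257/12000 s.
Target frame: (35292257/12000) × (24000/1001) = 70514.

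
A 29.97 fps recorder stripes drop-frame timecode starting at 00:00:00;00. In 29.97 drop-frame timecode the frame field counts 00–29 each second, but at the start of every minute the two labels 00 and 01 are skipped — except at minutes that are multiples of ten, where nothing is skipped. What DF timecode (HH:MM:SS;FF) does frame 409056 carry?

03:47:28;26

Ten DF minutes hold 17982 frames, so frame 409056 lies in block 22 (frames 395604–413585) with 13452 frames into that block.
The block's first minute is 1800 frames and the rest 1798 each; 13452 frames reaches minute 7, so 22 × 18 + 7 × 2 = 410 labels have been skipped so far.
Adding those back, label number 409056 + 410 = 409466 at 30 labels/s is 13648 s + 26 f = 3 h 47 min 28 s frame 26, i.e. 03:47:28;26.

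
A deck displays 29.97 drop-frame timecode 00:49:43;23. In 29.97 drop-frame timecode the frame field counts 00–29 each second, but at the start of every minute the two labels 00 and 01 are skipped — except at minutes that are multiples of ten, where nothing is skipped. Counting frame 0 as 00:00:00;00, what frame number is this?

89423

Complete 10-minute blocks: 4, each 17982 frames → 71928.
Remaining 9 whole minutes in the current block: 1800 + 8 × 1798 = 16184 frames.
Within the current minute: 43 × 30 + 23 − 2 = 1311 (labels ;00/;01 skipped at this minute). Total = 71928 + 16184 + 1311 = 89423.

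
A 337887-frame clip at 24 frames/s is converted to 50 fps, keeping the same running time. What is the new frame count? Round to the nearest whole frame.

703931 frames

Frames at target rate = 337887 × (50) / (24) = 2815725/4 ≈ 703931.250.
Nearest whole frame: 703931.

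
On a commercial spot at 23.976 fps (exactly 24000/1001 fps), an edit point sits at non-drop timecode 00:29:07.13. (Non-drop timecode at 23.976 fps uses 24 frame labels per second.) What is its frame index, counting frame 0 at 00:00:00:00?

frame 41941

Total seconds to the label: (0 × 3600 + 29 × 60 + 7) = 1747.
Frame index = 1747 × 24 + 13 = 41941.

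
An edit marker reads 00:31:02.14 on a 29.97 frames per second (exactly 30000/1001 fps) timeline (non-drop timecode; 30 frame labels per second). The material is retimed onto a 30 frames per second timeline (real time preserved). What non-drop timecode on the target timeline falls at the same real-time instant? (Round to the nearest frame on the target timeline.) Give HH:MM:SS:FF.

Source frame index: (0×3600 + 31×60 + 2) × 30 + 14 = 55874.
Real time: 55874 / (30000/1001) = 27964937/15000 s.
Target frame: (27964937/15000) × (30) = 27964937/500 ≈ 55929.874 → 55930.
At 30 labels/s: frame 55930 → 00:31:04:10.

00:31:04:10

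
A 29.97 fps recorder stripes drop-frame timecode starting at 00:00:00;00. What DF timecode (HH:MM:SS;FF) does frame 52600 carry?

Each 10-minute DF block holds 10 × 60 × 30 − 9 × 2 = 17982 frames. 52600 ÷ 17982 → 2 full blocks, remainder 16636.
Within the partial block the first minute is 1800 frames and each further minute 1798, so 9 further minute boundaries passed. Total skipped labels = 18 × 2 + 2 × 9 = 54.
Non-drop label index = 52600 + 54 = 52654; at 30 labels/s that is 00:29:15:04, i.e. DF 00:29:15;04.

00:29:15;04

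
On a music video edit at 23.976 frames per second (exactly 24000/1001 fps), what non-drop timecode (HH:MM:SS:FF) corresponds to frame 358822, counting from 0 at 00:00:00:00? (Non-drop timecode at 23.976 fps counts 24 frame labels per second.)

358822 ÷ 24 = 14950 full seconds, remainder 22 frames.
14950 s = 4 h 9 min 10 s.
Timecode: 04:09:10:22.

04:09:10:22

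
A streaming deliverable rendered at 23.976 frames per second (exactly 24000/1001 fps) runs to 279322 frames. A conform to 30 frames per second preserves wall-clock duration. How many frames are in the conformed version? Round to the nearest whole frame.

349502 frames

Frames at target rate = 279322 × (30) / (24000/1001) = 139800661/400 ≈ 349501.653.
Nearest whole frame: 349502.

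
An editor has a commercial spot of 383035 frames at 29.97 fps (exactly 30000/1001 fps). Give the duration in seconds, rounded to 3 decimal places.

Running time = 383035 × 1001/30000 = 76683607/6000 s ≈ 12780.601 s.

12780.601 seconds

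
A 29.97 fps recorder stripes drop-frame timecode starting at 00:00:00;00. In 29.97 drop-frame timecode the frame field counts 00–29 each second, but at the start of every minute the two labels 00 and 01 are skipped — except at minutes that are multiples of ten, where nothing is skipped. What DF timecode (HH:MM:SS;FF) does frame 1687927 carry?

15:38:40;17

Each 10-minute DF block holds 10 × 60 × 30 − 9 × 2 = 17982 frames. 1687927 ÷ 17982 → 93 full blocks, remainder 15601.
Within the partial block the first minute is 1800 frames and each further minute 1798, so 8 further minute boundaries passed. Total skipped labels = 18 × 93 + 2 × 8 = 1690.
Non-drop label index = 1687927 + 1690 = 1689617; at 30 labels/s that is 15:38:40:17, i.e. DF 15:38:40;17.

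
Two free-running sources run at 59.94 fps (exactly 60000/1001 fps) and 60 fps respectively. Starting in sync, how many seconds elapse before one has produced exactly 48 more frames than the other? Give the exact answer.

The gap grows by |60 − 60000/1001| = 60/1001 frames per second.
Time for a 48-frame gap: 48 ÷ (60/1001) = 800.8 s.

800.8 seconds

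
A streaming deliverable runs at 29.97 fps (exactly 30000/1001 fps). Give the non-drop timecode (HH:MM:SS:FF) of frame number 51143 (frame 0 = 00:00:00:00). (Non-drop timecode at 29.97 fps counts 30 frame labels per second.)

51143 ÷ 30 = 1704 full seconds, remainder 23 frames.
1704 s = 0 h 28 min 24 s.
Timecode: 00:28:24:23.

00:28:24:23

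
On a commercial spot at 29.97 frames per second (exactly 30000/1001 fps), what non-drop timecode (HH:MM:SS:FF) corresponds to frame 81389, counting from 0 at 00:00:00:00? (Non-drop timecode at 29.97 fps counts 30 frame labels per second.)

81389 ÷ 30 = 2712 full seconds, remainder 29 frames.
2712 s = 0 h 45 min 12 s.
Timecode: 00:45:12:29.

00:45:12:29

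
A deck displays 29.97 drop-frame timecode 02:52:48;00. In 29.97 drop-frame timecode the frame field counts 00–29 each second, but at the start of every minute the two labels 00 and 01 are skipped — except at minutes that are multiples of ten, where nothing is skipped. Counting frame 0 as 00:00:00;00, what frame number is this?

Complete 10-minute blocks: 17, each 17982 frames → 305694.
Remaining 2 whole minutes in the current block: 1800 + 1 × 1798 = 3598 frames.
Within the current minute: 48 × 30 + 0 − 2 = 1438 (labels ;00/;01 skipped at this minute). Total = 305694 + 3598 + 1438 = 310730.

310730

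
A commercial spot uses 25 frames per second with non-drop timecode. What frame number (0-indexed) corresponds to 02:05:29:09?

frame 188234

Total seconds to the label: (2 × 3600 + 5 × 60 + 29) = 7529.
Frame index = 7529 × 25 + 9 = 188234.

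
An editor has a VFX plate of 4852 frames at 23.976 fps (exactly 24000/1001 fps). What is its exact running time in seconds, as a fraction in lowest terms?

1214213/6000 seconds

Running time = 4852 ÷ (24000/1001) = 4852 × 1001/24000 = 1214213/6000 s.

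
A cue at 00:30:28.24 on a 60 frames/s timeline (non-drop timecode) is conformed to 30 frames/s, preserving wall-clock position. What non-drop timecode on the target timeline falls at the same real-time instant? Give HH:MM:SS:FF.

Source frame index: (0×3600 + 30×60 + 28) × 60 + 24 = 109704.
Real time: 109704 / (60) = 9142/5 s.
Target frame: (9142/5) × (30) = 54852.
At 30 labels/s: frame 54852 → 00:30:28:12.

00:30:28:12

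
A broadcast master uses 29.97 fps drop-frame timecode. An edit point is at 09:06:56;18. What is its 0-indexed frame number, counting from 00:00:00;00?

983514

As if non-drop at 30 labels/s: (9 × 3600 + 6 × 60 + 56) × 30 + 18 = 984498.
Minute boundaries passed: 546; those not divisible by 10: 546 − 54 = 492; dropped labels = 2 × 492 = 984.
Actual frame index = 984498 − 984 = 983514.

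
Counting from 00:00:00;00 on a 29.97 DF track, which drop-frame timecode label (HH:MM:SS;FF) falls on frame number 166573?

01:32:37;29

Each 10-minute DF block holds 10 × 60 × 30 − 9 × 2 = 17982 frames. 166573 ÷ 17982 → 9 full blocks, remainder 4735.
Within the partial block the first minute is 1800 frames and each further minute 1798, so 2 further minute boundaries passed. Total skipped labels = 18 × 9 + 2 × 2 = 166.
Non-drop label index = 166573 + 166 = 166739; at 30 labels/s that is 01:32:37:29, i.e. DF 01:32:37;29.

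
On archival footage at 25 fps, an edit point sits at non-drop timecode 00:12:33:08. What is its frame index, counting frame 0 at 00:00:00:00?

Total seconds to the label: (0 × 3600 + 12 × 60 + 33) = 753.
Frame index = 753 × 25 + 8 = 18833.

frame 18833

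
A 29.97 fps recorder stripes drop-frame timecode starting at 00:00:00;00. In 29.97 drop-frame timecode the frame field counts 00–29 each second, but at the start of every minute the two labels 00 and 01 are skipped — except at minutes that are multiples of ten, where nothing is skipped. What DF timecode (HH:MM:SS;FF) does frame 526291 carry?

04:52:40;17

Ten DF minutes hold 17982 frames, so frame 526291 lies in block 29 (frames 521478–539459) with 4813 frames into that block.
The block's first minute is 1800 frames and the rest 1798 each; 4813 frames reaches minute 2, so 29 × 18 + 2 × 2 = 526 labels have been skipped so far.
Adding those back, label number 526291 + 526 = 526817 at 30 labels/s is 17560 s + 17 f = 4 h 52 min 40 s frame 17, i.e. 04:52:40;17.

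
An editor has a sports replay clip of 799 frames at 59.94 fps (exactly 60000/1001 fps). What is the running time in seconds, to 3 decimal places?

Running time = 799 × 1001/60000 = 799799/60000 s ≈ 13.330 s.

13.330 seconds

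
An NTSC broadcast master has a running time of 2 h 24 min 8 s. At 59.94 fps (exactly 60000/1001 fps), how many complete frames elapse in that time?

518361 frames

2 h 24 min 8 s = 8648 s.
Frames = 8648 × 60000/1001 = 518880000/1001 ≈ 518361.6384.
Complete frames: 518361.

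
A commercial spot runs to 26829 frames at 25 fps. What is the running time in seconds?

Running time = 26829 / (25) = 1073.16 s.

1073.16 seconds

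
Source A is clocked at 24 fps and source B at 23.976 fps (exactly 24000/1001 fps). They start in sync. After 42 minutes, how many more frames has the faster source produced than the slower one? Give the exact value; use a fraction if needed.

8640/143 frames

42 min = 2520 s.
A emits 24 × 2520 = 60480 frames; B emits 24000/1001 × 2520 = 8640000/143.
Difference = 8640/143 frames (≈ 60.4196); B is behind A.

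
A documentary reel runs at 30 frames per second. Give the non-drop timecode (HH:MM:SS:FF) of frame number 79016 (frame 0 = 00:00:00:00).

79016 ÷ 30 = 2633 full seconds, remainder 26 frames.
2633 s = 0 h 43 min 53 s.
Timecode: 00:43:53:26.

00:43:53:26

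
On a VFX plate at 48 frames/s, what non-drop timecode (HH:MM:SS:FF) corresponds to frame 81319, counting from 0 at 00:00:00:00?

81319 ÷ 48 = 1694 full seconds, remainder 7 frames.
1694 s = 0 h 28 min 14 s.
Timecode: 00:28:14:07.

00:28:14:07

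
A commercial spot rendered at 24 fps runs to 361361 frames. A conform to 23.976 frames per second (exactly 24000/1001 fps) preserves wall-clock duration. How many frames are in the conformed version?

Target frames = source frames × (target rate / source rate) = 361361 × (24000/1001)/(24) = 361361 × 1000/1001 = 361000.

361000 frames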